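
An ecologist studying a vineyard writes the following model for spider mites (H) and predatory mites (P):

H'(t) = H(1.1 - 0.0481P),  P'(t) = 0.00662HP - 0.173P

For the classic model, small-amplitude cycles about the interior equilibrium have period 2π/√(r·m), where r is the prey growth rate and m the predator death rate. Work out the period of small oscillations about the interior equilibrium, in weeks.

Here r = 1.1 and m = 0.173, so r·m = 0.19.
ω = √0.19 = 0.436 per week, hence T = 2π/ω ≈ 14.4 weeks.

T ≈ 14.4 weeks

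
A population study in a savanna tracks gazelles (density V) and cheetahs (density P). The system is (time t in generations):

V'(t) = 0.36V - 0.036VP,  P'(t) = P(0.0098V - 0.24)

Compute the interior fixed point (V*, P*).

Set dP/dt = 0 with P > 0: 0.0098V - 0.24 = 0, so V* = 0.24/0.0098 = 24.5.
Set dV/dt = 0 with V > 0: 0.36 - 0.036P = 0, so P* = 0.36/0.036 = 10.

V* ≈ 24.5, P* ≈ 10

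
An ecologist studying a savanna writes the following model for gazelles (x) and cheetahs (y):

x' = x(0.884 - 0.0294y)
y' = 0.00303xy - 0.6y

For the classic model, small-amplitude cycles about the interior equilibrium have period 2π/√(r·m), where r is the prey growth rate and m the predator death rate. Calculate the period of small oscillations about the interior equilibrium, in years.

T ≈ 8.63 years

Here r = 0.884 and m = 0.6, so r·m = 0.53.
ω = √0.53 = 0.728 per year, hence T = 2π/ω ≈ 8.63 years.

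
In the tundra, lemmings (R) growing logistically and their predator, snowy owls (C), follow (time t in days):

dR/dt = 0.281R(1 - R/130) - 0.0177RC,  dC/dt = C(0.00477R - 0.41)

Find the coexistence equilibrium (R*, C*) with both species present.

R* ≈ 86, C* ≈ 5.38

From dC/dt = 0 with C > 0: 0.00477R* = 0.41, so R* = 86.
Substitute into dR/dt = 0: 0.281(1 - 86/130) = 0.0177C*.
The bracket is 0.339, giving C* = 0.0952/0.0177 = 5.38.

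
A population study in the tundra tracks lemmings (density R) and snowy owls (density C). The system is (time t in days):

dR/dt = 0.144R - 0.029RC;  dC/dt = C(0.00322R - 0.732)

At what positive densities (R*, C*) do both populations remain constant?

Set dC/dt = 0 with C > 0: 0.00322R - 0.732 = 0, so R* = 0.732/0.00322 = 227.
Set dR/dt = 0 with R > 0: 0.144 - 0.029C = 0, so C* = 0.144/0.029 = 4.97.

R* ≈ 227, C* ≈ 4.97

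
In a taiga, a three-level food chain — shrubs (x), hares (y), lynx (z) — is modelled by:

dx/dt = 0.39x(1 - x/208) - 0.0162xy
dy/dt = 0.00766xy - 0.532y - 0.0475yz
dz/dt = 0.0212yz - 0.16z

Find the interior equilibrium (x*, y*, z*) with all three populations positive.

x* ≈ 143, y* ≈ 7.55, z* ≈ 11.8

From dz/dt = 0: 0.0212y* = 0.16, so y* = 7.55.
From dx/dt = 0: 0.39(1 - x*/208) = 0.0162·7.55, giving x* = 208·(1 - 0.313) = 143.
From dy/dt = 0: 0.00766·143 - 0.532 = 0.0475z*, so z* = 0.562/0.0475 = 11.8.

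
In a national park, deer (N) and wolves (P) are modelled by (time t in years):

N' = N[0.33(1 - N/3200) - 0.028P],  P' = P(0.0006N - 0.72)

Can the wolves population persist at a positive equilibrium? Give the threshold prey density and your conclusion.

The predator equation gives dP/dt > 0 only when N > 0.72/0.0006 = 1200.
Without the predator, N → K = 3200. Since 3200 > 1200, the predator can invade and persist.

Threshold N = 1200; K > 1200, so yes, the predator persists.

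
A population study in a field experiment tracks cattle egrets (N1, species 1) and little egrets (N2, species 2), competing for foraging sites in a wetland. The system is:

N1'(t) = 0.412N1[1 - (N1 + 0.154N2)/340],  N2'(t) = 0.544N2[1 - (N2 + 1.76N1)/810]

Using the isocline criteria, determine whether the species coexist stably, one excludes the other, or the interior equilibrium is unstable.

Compare the nullcline intercepts: K1/α12 = 340/0.154 = 2210 > K2 = 810; K2/α21 = 810/1.76 = 460 > K1 = 340.
Since both inequalities hold, each species can invade when rare, so the interior equilibrium is stable.

stable coexistence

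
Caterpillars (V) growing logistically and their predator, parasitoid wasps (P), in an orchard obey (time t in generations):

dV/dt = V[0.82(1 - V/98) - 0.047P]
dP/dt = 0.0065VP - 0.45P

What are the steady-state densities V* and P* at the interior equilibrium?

From dP/dt = 0 with P > 0: 0.0065V* = 0.45, so V* = 69.2.
Substitute into dV/dt = 0: 0.82(1 - 69.2/98) = 0.047P*.
The bracket is 0.294, giving P* = 0.241/0.047 = 5.12.

V* ≈ 69.2, P* ≈ 5.12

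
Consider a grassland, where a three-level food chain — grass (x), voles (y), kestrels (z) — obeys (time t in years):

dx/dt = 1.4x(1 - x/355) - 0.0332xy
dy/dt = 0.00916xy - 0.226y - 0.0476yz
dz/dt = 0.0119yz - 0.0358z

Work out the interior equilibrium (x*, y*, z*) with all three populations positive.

From dz/dt = 0: 0.0119y* = 0.0358, so y* = 3.01.
From dx/dt = 0: 1.4(1 - x*/355) = 0.0332·3.01, giving x* = 355·(1 - 0.0713) = 330.
From dy/dt = 0: 0.00916·330 - 0.226 = 0.0476z*, so z* = 2.79/0.0476 = 58.7.

x* ≈ 330, y* ≈ 3.01, z* ≈ 58.7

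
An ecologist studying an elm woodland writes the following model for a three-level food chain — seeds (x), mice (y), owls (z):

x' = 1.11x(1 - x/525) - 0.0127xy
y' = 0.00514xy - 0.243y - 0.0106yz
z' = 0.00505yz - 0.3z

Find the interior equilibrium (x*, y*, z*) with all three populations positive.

x* ≈ 168, y* ≈ 59.4, z* ≈ 58.6

From dz/dt = 0: 0.00505y* = 0.3, so y* = 59.4.
From dx/dt = 0: 1.11(1 - x*/525) = 0.0127·59.4, giving x* = 525·(1 - 0.68) = 168.
From dy/dt = 0: 0.00514·168 - 0.243 = 0.0106z*, so z* = 0.621/0.0106 = 58.6.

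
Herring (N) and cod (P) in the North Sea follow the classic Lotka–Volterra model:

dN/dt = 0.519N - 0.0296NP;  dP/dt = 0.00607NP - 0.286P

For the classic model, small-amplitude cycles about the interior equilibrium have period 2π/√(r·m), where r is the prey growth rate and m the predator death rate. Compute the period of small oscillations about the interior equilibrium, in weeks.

T ≈ 16.3 weeks

Here r = 0.519 and m = 0.286, so r·m = 0.148.
ω = √0.148 = 0.385 per week, hence T = 2π/ω ≈ 16.3 weeks.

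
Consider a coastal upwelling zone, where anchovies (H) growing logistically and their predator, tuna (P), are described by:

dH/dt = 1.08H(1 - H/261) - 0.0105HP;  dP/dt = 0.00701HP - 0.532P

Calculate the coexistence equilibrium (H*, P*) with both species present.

H* ≈ 75.9, P* ≈ 72.9

From dP/dt = 0 with P > 0: 0.00701H* = 0.532, so H* = 75.9.
Substitute into dH/dt = 0: 1.08(1 - 75.9/261) = 0.0105P*.
The bracket is 0.709, giving P* = 0.766/0.0105 = 72.9.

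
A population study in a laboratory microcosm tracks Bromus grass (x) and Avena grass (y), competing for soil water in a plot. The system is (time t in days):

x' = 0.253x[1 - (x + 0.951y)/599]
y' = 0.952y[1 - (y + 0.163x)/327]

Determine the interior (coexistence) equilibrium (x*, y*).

x* ≈ 341, y* ≈ 271

Setting both brackets to zero gives the nullclines x + 0.951y = 599 and 0.163x + y = 327.
Substituting y = 327 - 0.163x into the first: x(1 - 0.951·0.163) = 599 - 0.951·327.
So x* = 288/0.845 = 341, and then y* = 327 - 0.163·341 = 271.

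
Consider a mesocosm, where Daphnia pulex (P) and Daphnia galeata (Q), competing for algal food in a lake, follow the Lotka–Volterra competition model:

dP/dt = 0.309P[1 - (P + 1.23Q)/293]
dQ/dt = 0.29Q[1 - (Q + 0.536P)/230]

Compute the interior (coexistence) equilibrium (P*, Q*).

Setting both brackets to zero gives the nullclines P + 1.23Q = 293 and 0.536P + Q = 230.
Substituting Q = 230 - 0.536P into the first: P(1 - 1.23·0.536) = 293 - 1.23·230.
So P* = 10.1/0.341 = 29.6, and then Q* = 230 - 0.536·29.6 = 214.

P* ≈ 29.6, Q* ≈ 214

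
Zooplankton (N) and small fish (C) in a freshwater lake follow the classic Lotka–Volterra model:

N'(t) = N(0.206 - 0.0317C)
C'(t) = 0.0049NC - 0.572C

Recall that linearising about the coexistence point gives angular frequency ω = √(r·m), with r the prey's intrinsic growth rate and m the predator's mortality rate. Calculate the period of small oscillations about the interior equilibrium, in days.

T ≈ 18.3 days

Here r = 0.206 and m = 0.572, so r·m = 0.118.
ω = √0.118 = 0.343 per day, hence T = 2π/ω ≈ 18.3 days.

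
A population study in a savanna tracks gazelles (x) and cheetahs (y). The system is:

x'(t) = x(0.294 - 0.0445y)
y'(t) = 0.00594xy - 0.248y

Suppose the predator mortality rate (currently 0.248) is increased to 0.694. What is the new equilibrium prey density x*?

x* ≈ 117

At the interior fixed point, setting dy/dt = 0 with y > 0 fixes x* = (predator death rate)/(xy coefficient) — independent of the other coefficients.
With the change, x* = 0.694/0.00594 = 117; it rises from 41.8.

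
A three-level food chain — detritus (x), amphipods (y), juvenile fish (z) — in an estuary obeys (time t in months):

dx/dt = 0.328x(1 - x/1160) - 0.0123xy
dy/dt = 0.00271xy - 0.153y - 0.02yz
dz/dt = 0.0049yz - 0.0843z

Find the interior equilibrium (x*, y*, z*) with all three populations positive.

x* ≈ 412, y* ≈ 17.2, z* ≈ 48.1

From dz/dt = 0: 0.0049y* = 0.0843, so y* = 17.2.
From dx/dt = 0: 0.328(1 - x*/1160) = 0.0123·17.2, giving x* = 1160·(1 - 0.645) = 412.
From dy/dt = 0: 0.00271·412 - 0.153 = 0.02z*, so z* = 0.962/0.02 = 48.1.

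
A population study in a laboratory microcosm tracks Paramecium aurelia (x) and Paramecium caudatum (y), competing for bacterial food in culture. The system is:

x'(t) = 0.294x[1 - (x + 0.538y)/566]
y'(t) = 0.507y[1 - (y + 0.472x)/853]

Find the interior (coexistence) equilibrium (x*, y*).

x* ≈ 144, y* ≈ 785

Setting both brackets to zero gives the nullclines x + 0.538y = 566 and 0.472x + y = 853.
Substituting y = 853 - 0.472x into the first: x(1 - 0.538·0.472) = 566 - 0.538·853.
So x* = 107/0.746 = 144, and then y* = 853 - 0.472·144 = 785.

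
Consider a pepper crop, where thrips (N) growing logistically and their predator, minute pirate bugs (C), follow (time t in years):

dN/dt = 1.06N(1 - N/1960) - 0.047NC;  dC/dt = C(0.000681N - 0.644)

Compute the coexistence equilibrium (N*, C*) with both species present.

From dC/dt = 0 with C > 0: 0.000681N* = 0.644, so N* = 946.
Substitute into dN/dt = 0: 1.06(1 - 946/1960) = 0.047C*.
The bracket is 0.518, giving C* = 0.549/0.047 = 11.7.

N* ≈ 946, C* ≈ 11.7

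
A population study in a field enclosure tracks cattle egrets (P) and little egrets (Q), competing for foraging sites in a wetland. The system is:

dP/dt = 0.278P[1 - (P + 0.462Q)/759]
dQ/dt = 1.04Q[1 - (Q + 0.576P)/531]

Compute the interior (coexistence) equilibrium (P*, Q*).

Setting both brackets to zero gives the nullclines P + 0.462Q = 759 and 0.576P + Q = 531.
Substituting Q = 531 - 0.576P into the first: P(1 - 0.462·0.576) = 759 - 0.462·531.
So P* = 514/0.734 = 700, and then Q* = 531 - 0.576·700 = 128.

P* ≈ 700, Q* ≈ 128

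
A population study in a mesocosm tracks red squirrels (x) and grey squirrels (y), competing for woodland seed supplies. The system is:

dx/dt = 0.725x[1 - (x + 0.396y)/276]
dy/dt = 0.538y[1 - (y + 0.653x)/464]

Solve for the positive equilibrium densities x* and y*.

x* ≈ 124, y* ≈ 383

Setting both brackets to zero gives the nullclines x + 0.396y = 276 and 0.653x + y = 464.
Substituting y = 464 - 0.653x into the first: x(1 - 0.396·0.653) = 276 - 0.396·464.
So x* = 92.3/0.741 = 124, and then y* = 464 - 0.653·124 = 383.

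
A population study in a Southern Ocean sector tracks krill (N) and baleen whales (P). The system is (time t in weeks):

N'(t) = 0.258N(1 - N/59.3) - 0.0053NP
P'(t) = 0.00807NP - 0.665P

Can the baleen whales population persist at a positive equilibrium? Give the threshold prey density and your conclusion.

Threshold N = 82.4; K < 82.4, so no, the predator goes extinct.

The predator equation gives dP/dt > 0 only when N > 0.665/0.00807 = 82.4.
Without the predator, N → K = 59.3. Since 59.3 < 82.4, the predator cannot invade.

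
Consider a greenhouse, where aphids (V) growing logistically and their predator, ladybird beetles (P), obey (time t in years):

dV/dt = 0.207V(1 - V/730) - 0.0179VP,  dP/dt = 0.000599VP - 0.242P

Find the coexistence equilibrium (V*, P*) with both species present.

V* ≈ 404, P* ≈ 5.16

From dP/dt = 0 with P > 0: 0.000599V* = 0.242, so V* = 404.
Substitute into dV/dt = 0: 0.207(1 - 404/730) = 0.0179P*.
The bracket is 0.447, giving P* = 0.0924/0.0179 = 5.16.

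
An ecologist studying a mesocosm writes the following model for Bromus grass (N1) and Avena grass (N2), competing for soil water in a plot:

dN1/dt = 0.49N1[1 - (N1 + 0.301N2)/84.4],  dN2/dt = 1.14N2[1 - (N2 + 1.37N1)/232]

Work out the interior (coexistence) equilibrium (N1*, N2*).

Setting both brackets to zero gives the nullclines N1 + 0.301N2 = 84.4 and 1.37N1 + N2 = 232.
Substituting N2 = 232 - 1.37N1 into the first: N1(1 - 0.301·1.37) = 84.4 - 0.301·232.
So N1* = 14.6/0.588 = 24.8, and then N2* = 232 - 1.37·24.8 = 198.

N1* ≈ 24.8, N2* ≈ 198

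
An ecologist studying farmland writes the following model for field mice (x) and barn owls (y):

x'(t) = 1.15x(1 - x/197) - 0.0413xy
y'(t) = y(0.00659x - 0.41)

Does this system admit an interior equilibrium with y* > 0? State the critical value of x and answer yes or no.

The predator equation gives dy/dt > 0 only when x > 0.41/0.00659 = 62.2.
Without the predator, x → K = 197. Since 197 > 62.2, the predator can invade and persist.

Threshold x = 62.2; K > 62.2, so yes, the predator persists.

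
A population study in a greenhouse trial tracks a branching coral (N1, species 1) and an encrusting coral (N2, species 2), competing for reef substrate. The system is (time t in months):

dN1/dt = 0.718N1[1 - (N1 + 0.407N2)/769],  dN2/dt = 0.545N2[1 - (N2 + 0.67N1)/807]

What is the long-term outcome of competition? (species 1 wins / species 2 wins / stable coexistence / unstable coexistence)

stable coexistence

Compare the nullcline intercepts: K1/α12 = 769/0.407 = 1890 > K2 = 807; K2/α21 = 807/0.67 = 1200 > K1 = 769.
Since both inequalities hold, each species can invade when rare, so the interior equilibrium is stable.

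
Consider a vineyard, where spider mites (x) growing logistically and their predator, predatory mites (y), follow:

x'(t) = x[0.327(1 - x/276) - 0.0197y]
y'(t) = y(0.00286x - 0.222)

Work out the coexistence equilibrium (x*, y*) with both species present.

From dy/dt = 0 with y > 0: 0.00286x* = 0.222, so x* = 77.6.
Substitute into dx/dt = 0: 0.327(1 - 77.6/276) = 0.0197y*.
The bracket is 0.719, giving y* = 0.235/0.0197 = 11.9.

x* ≈ 77.6, y* ≈ 11.9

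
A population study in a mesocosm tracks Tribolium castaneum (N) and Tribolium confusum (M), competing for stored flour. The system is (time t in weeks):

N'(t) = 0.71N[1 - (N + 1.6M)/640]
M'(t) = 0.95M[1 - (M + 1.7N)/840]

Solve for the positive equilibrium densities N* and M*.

N* ≈ 409, M* ≈ 144

Setting both brackets to zero gives the nullclines N + 1.6M = 640 and 1.7N + M = 840.
Substituting M = 840 - 1.7N into the first: N(1 - 1.6·1.7) = 640 - 1.6·840.
So N* = -704/-1.72 = 409, and then M* = 840 - 1.7·409 = 144.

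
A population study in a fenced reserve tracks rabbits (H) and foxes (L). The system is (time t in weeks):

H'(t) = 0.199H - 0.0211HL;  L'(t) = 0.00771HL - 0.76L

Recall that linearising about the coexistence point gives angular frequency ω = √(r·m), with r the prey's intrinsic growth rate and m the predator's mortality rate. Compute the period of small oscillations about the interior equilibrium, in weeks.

T ≈ 16.2 weeks

Here r = 0.199 and m = 0.76, so r·m = 0.151.
ω = √0.151 = 0.389 per week, hence T = 2π/ω ≈ 16.2 weeks.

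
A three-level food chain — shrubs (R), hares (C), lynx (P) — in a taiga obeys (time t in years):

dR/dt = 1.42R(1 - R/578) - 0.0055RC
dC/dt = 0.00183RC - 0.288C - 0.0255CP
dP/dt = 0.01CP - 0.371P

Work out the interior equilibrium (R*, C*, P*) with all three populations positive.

R* ≈ 495, C* ≈ 37.1, P* ≈ 24.2

From dP/dt = 0: 0.01C* = 0.371, so C* = 37.1.
From dR/dt = 0: 1.42(1 - R*/578) = 0.0055·37.1, giving R* = 578·(1 - 0.144) = 495.
From dC/dt = 0: 0.00183·495 - 0.288 = 0.0255P*, so P* = 0.618/0.0255 = 24.2.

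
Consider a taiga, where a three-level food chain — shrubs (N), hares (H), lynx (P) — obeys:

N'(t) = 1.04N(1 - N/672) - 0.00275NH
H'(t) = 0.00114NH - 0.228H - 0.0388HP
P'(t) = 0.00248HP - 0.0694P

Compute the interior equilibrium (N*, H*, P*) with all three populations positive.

From dP/dt = 0: 0.00248H* = 0.0694, so H* = 28.
From dN/dt = 0: 1.04(1 - N*/672) = 0.00275·28, giving N* = 672·(1 - 0.074) = 622.
From dH/dt = 0: 0.00114·622 - 0.228 = 0.0388P*, so P* = 0.481/0.0388 = 12.4.

N* ≈ 622, H* ≈ 28, P* ≈ 12.4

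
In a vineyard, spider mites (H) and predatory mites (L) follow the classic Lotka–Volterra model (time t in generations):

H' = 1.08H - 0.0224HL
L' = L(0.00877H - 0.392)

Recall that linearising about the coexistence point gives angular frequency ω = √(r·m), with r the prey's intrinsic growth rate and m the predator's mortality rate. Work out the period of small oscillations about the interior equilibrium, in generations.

T ≈ 9.66 generations

Here r = 1.08 and m = 0.392, so r·m = 0.423.
ω = √0.423 = 0.651 per generation, hence T = 2π/ω ≈ 9.66 generations.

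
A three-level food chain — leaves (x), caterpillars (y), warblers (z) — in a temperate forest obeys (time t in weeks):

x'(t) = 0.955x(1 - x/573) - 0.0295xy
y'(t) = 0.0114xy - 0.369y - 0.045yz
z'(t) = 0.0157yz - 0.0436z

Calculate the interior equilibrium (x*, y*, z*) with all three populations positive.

x* ≈ 524, y* ≈ 2.78, z* ≈ 125

From dz/dt = 0: 0.0157y* = 0.0436, so y* = 2.78.
From dx/dt = 0: 0.955(1 - x*/573) = 0.0295·2.78, giving x* = 573·(1 - 0.0858) = 524.
From dy/dt = 0: 0.0114·524 - 0.369 = 0.045z*, so z* = 5.6/0.045 = 125.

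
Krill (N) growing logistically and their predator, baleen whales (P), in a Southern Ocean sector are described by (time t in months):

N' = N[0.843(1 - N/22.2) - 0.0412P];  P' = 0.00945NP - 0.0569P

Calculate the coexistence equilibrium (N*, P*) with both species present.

N* ≈ 6.02, P* ≈ 14.9

From dP/dt = 0 with P > 0: 0.00945N* = 0.0569, so N* = 6.02.
Substitute into dN/dt = 0: 0.843(1 - 6.02/22.2) = 0.0412P*.
The bracket is 0.729, giving P* = 0.614/0.0412 = 14.9.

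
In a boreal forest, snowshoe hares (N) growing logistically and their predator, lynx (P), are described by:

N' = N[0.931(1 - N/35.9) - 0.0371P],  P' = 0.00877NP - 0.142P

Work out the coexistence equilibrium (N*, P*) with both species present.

N* ≈ 16.2, P* ≈ 13.8

From dP/dt = 0 with P > 0: 0.00877N* = 0.142, so N* = 16.2.
Substitute into dN/dt = 0: 0.931(1 - 16.2/35.9) = 0.0371P*.
The bracket is 0.549, giving P* = 0.511/0.0371 = 13.8.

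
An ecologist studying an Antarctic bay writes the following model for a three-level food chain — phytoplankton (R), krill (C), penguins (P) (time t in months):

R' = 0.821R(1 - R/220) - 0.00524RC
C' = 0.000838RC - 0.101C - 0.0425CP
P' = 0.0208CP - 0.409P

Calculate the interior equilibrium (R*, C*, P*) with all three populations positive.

From dP/dt = 0: 0.0208C* = 0.409, so C* = 19.7.
From dR/dt = 0: 0.821(1 - R*/220) = 0.00524·19.7, giving R* = 220·(1 - 0.126) = 192.
From dC/dt = 0: 0.000838·192 - 0.101 = 0.0425P*, so P* = 0.0602/0.0425 = 1.42.

R* ≈ 192, C* ≈ 19.7, P* ≈ 1.42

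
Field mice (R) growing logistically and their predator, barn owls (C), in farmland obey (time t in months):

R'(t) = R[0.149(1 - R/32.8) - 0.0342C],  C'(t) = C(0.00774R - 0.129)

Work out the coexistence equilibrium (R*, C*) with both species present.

From dC/dt = 0 with C > 0: 0.00774R* = 0.129, so R* = 16.7.
Substitute into dR/dt = 0: 0.149(1 - 16.7/32.8) = 0.0342C*.
The bracket is 0.492, giving C* = 0.0733/0.0342 = 2.14.

R* ≈ 16.7, C* ≈ 2.14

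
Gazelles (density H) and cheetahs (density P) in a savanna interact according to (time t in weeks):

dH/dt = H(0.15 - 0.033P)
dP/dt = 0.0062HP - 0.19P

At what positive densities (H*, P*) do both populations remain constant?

H* ≈ 30.6, P* ≈ 4.55

Set dP/dt = 0 with P > 0: 0.0062H - 0.19 = 0, so H* = 0.19/0.0062 = 30.6.
Set dH/dt = 0 with H > 0: 0.15 - 0.033P = 0, so P* = 0.15/0.033 = 4.55.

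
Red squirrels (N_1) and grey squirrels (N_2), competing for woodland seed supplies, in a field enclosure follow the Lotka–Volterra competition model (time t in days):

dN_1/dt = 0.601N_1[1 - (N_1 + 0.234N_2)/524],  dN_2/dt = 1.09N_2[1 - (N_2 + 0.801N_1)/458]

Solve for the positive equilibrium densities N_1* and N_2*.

Setting both brackets to zero gives the nullclines N_1 + 0.234N_2 = 524 and 0.801N_1 + N_2 = 458.
Substituting N_2 = 458 - 0.801N_1 into the first: N_1(1 - 0.234·0.801) = 524 - 0.234·458.
So N_1* = 417/0.813 = 513, and then N_2* = 458 - 0.801·513 = 47.1.

N_1* ≈ 513, N_2* ≈ 47.1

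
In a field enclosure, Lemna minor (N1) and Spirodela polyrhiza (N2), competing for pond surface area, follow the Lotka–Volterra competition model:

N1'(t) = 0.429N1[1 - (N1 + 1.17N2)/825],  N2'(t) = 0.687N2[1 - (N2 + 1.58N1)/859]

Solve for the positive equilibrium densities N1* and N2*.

N1* ≈ 212, N2* ≈ 524

Setting both brackets to zero gives the nullclines N1 + 1.17N2 = 825 and 1.58N1 + N2 = 859.
Substituting N2 = 859 - 1.58N1 into the first: N1(1 - 1.17·1.58) = 825 - 1.17·859.
So N1* = -180/-0.849 = 212, and then N2* = 859 - 1.58·212 = 524.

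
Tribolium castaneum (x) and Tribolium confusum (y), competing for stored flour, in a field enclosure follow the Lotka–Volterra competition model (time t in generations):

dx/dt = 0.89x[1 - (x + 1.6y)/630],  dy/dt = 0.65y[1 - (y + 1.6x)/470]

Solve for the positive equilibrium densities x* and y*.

x* ≈ 78.2, y* ≈ 345

Setting both brackets to zero gives the nullclines x + 1.6y = 630 and 1.6x + y = 470.
Substituting y = 470 - 1.6x into the first: x(1 - 1.6·1.6) = 630 - 1.6·470.
So x* = -122/-1.56 = 78.2, and then y* = 470 - 1.6·78.2 = 345.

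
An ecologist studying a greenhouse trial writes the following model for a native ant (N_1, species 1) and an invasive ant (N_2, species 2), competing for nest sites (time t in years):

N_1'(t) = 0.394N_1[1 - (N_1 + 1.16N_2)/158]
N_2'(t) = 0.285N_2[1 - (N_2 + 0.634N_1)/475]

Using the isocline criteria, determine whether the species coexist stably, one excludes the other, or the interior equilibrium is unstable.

species 2 excludes species 1

Compare the nullcline intercepts: K1/α12 = 158/1.16 = 136 < K2 = 475; K2/α21 = 475/0.634 = 749 > K1 = 158.
Since the inequalities point opposite ways, species 2 can invade but species 1 cannot.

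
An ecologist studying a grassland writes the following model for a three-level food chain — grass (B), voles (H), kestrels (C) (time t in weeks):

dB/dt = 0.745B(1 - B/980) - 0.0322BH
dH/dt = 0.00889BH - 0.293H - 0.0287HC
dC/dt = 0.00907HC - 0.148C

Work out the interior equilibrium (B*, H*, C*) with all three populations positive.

B* ≈ 289, H* ≈ 16.3, C* ≈ 79.3

From dC/dt = 0: 0.00907H* = 0.148, so H* = 16.3.
From dB/dt = 0: 0.745(1 - B*/980) = 0.0322·16.3, giving B* = 980·(1 - 0.705) = 289.
From dH/dt = 0: 0.00889·289 - 0.293 = 0.0287C*, so C* = 2.27/0.0287 = 79.3.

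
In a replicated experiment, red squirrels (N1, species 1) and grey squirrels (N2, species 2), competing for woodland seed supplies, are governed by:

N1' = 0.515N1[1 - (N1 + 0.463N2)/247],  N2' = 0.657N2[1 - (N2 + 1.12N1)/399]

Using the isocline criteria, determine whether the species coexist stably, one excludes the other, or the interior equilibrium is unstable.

stable coexistence

Compare the nullcline intercepts: K1/α12 = 247/0.463 = 533 > K2 = 399; K2/α21 = 399/1.12 = 356 > K1 = 247.
Since both inequalities hold, each species can invade when rare, so the interior equilibrium is stable.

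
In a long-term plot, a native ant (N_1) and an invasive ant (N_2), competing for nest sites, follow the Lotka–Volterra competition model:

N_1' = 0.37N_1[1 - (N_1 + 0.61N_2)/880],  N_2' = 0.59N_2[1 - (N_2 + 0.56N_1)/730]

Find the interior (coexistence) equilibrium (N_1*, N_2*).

Setting both brackets to zero gives the nullclines N_1 + 0.61N_2 = 880 and 0.56N_1 + N_2 = 730.
Substituting N_2 = 730 - 0.56N_1 into the first: N_1(1 - 0.61·0.56) = 880 - 0.61·730.
So N_1* = 435/0.658 = 660, and then N_2* = 730 - 0.56·660 = 360.

N_1* ≈ 660, N_2* ≈ 360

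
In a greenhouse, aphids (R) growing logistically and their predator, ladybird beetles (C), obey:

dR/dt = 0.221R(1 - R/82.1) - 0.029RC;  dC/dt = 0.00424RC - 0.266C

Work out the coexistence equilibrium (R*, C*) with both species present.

R* ≈ 62.7, C* ≈ 1.8

From dC/dt = 0 with C > 0: 0.00424R* = 0.266, so R* = 62.7.
Substitute into dR/dt = 0: 0.221(1 - 62.7/82.1) = 0.029C*.
The bracket is 0.236, giving C* = 0.0521/0.029 = 1.8.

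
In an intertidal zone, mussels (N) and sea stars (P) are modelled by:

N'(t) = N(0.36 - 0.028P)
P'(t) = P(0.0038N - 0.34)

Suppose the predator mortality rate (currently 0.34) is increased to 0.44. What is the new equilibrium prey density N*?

At the interior fixed point, setting dP/dt = 0 with P > 0 fixes N* = (predator death rate)/(NP coefficient) — independent of the other coefficients.
With the change, N* = 0.44/0.0038 = 116; it rises from 89.5.

N* ≈ 116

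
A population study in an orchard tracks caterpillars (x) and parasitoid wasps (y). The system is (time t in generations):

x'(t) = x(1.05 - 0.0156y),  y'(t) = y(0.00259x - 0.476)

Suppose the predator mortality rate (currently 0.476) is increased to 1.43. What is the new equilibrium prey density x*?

x* ≈ 552

At the interior fixed point, setting dy/dt = 0 with y > 0 fixes x* = (predator death rate)/(xy coefficient) — independent of the other coefficients.
With the change, x* = 1.43/0.00259 = 552; it rises from 184.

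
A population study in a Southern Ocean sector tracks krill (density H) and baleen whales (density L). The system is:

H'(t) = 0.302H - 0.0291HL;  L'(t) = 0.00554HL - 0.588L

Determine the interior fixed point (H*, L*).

H* ≈ 106, L* ≈ 10.4

Set dL/dt = 0 with L > 0: 0.00554H - 0.588 = 0, so H* = 0.588/0.00554 = 106.
Set dH/dt = 0 with H > 0: 0.302 - 0.0291L = 0, so L* = 0.302/0.0291 = 10.4.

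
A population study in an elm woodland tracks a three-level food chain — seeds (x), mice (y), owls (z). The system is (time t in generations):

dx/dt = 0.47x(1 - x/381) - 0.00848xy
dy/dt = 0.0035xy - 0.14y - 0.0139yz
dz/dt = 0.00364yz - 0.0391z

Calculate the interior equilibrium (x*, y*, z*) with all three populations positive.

x* ≈ 307, y* ≈ 10.7, z* ≈ 67.3

From dz/dt = 0: 0.00364y* = 0.0391, so y* = 10.7.
From dx/dt = 0: 0.47(1 - x*/381) = 0.00848·10.7, giving x* = 381·(1 - 0.194) = 307.
From dy/dt = 0: 0.0035·307 - 0.14 = 0.0139z*, so z* = 0.935/0.0139 = 67.3.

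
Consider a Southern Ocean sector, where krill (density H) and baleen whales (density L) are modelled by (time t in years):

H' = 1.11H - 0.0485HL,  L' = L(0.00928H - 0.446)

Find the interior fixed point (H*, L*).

H* ≈ 48.1, L* ≈ 22.9

Set dL/dt = 0 with L > 0: 0.00928H - 0.446 = 0, so H* = 0.446/0.00928 = 48.1.
Set dH/dt = 0 with H > 0: 1.11 - 0.0485L = 0, so L* = 1.11/0.0485 = 22.9.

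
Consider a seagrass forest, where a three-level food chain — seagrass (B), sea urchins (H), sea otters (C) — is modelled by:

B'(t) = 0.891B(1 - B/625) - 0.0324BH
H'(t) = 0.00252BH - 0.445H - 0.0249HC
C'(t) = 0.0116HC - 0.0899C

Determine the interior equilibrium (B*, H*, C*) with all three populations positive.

B* ≈ 449, H* ≈ 7.75, C* ≈ 27.6

From dC/dt = 0: 0.0116H* = 0.0899, so H* = 7.75.
From dB/dt = 0: 0.891(1 - B*/625) = 0.0324·7.75, giving B* = 625·(1 - 0.282) = 449.
From dH/dt = 0: 0.00252·449 - 0.445 = 0.0249C*, so C* = 0.686/0.0249 = 27.6.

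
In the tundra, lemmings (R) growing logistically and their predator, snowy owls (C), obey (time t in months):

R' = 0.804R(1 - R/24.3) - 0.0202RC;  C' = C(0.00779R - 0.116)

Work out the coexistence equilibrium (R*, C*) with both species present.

From dC/dt = 0 with C > 0: 0.00779R* = 0.116, so R* = 14.9.
Substitute into dR/dt = 0: 0.804(1 - 14.9/24.3) = 0.0202C*.
The bracket is 0.387, giving C* = 0.311/0.0202 = 15.4.

R* ≈ 14.9, C* ≈ 15.4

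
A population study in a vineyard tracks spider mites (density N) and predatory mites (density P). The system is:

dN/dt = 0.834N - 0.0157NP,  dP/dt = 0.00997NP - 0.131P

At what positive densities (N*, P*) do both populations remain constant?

N* ≈ 13.1, P* ≈ 53.1

Set dP/dt = 0 with P > 0: 0.00997N - 0.131 = 0, so N* = 0.131/0.00997 = 13.1.
Set dN/dt = 0 with N > 0: 0.834 - 0.0157P = 0, so P* = 0.834/0.0157 = 53.1.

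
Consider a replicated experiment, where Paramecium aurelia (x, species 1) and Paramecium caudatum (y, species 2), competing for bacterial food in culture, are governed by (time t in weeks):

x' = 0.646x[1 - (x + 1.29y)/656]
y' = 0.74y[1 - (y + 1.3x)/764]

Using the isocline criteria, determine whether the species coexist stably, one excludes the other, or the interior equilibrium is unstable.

unstable coexistence (outcome depends on initial conditions)

Compare the nullcline intercepts: K1/α12 = 656/1.29 = 509 < K2 = 764; K2/α21 = 764/1.3 = 588 < K1 = 656.
Since both are reversed, neither can invade when rare; the interior point is a saddle.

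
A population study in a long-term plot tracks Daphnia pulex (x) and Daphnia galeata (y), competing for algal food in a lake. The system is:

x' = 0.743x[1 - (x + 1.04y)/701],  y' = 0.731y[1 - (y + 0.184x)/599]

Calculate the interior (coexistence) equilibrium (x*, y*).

x* ≈ 96.5, y* ≈ 581

Setting both brackets to zero gives the nullclines x + 1.04y = 701 and 0.184x + y = 599.
Substituting y = 599 - 0.184x into the first: x(1 - 1.04·0.184) = 701 - 1.04·599.
So x* = 78/0.809 = 96.5, and then y* = 599 - 0.184·96.5 = 581.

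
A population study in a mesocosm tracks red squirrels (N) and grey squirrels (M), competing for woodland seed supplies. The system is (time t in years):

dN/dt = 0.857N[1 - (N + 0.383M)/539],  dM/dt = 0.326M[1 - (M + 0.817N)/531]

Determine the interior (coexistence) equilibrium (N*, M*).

N* ≈ 488, M* ≈ 132

Setting both brackets to zero gives the nullclines N + 0.383M = 539 and 0.817N + M = 531.
Substituting M = 531 - 0.817N into the first: N(1 - 0.383·0.817) = 539 - 0.383·531.
So N* = 336/0.687 = 488, and then M* = 531 - 0.817·488 = 132.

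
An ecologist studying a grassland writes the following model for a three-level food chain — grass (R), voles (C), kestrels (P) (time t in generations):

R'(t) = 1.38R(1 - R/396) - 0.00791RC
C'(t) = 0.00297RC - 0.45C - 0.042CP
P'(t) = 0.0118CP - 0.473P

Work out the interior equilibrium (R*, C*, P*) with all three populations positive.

R* ≈ 305, C* ≈ 40.1, P* ≈ 10.9

From dP/dt = 0: 0.0118C* = 0.473, so C* = 40.1.
From dR/dt = 0: 1.38(1 - R*/396) = 0.00791·40.1, giving R* = 396·(1 - 0.23) = 305.
From dC/dt = 0: 0.00297·305 - 0.45 = 0.042P*, so P* = 0.456/0.042 = 10.9.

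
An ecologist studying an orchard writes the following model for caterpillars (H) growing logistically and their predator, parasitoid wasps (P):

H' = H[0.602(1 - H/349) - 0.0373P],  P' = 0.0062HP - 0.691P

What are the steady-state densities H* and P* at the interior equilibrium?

From dP/dt = 0 with P > 0: 0.0062H* = 0.691, so H* = 111.
Substitute into dH/dt = 0: 0.602(1 - 111/349) = 0.0373P*.
The bracket is 0.681, giving P* = 0.41/0.0373 = 11.

H* ≈ 111, P* ≈ 11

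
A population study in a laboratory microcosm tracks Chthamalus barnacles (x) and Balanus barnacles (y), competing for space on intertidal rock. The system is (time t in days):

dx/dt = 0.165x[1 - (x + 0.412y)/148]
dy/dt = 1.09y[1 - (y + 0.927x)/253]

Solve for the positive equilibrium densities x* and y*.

Setting both brackets to zero gives the nullclines x + 0.412y = 148 and 0.927x + y = 253.
Substituting y = 253 - 0.927x into the first: x(1 - 0.412·0.927) = 148 - 0.412·253.
So x* = 43.8/0.618 = 70.8, and then y* = 253 - 0.927·70.8 = 187.

x* ≈ 70.8, y* ≈ 187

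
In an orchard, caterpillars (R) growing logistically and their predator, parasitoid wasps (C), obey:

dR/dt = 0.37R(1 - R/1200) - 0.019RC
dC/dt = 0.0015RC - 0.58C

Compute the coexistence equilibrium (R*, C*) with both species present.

From dC/dt = 0 with C > 0: 0.0015R* = 0.58, so R* = 387.
Substitute into dR/dt = 0: 0.37(1 - 387/1200) = 0.019C*.
The bracket is 0.678, giving C* = 0.251/0.019 = 13.2.

R* ≈ 387, C* ≈ 13.2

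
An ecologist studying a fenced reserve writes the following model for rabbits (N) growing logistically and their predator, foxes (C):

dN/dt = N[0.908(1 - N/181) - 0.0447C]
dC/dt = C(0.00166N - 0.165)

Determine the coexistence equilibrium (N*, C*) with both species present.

N* ≈ 99.4, C* ≈ 9.16

From dC/dt = 0 with C > 0: 0.00166N* = 0.165, so N* = 99.4.
Substitute into dN/dt = 0: 0.908(1 - 99.4/181) = 0.0447C*.
The bracket is 0.451, giving C* = 0.409/0.0447 = 9.16.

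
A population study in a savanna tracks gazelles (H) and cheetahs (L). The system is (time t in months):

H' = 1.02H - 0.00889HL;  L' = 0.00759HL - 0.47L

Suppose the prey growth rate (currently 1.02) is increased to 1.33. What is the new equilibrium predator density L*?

At the interior fixed point, setting dH/dt = 0 with H > 0 fixes L* = (prey growth rate)/(HL coefficient) — independent of the other coefficients.
With the change, L* = 1.33/0.00889 = 150; it rises from 115.

L* ≈ 150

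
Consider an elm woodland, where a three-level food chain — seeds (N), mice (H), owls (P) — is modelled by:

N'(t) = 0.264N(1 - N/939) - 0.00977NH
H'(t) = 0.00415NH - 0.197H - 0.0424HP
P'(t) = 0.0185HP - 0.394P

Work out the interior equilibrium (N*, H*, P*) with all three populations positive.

N* ≈ 199, H* ≈ 21.3, P* ≈ 14.8

From dP/dt = 0: 0.0185H* = 0.394, so H* = 21.3.
From dN/dt = 0: 0.264(1 - N*/939) = 0.00977·21.3, giving N* = 939·(1 - 0.788) = 199.
From dH/dt = 0: 0.00415·199 - 0.197 = 0.0424P*, so P* = 0.629/0.0424 = 14.8.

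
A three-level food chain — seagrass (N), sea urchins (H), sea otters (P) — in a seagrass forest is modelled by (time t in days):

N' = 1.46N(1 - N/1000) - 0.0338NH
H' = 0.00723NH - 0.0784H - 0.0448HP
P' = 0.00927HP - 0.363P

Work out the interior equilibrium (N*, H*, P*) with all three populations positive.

N* ≈ 93.5, H* ≈ 39.2, P* ≈ 13.3

From dP/dt = 0: 0.00927H* = 0.363, so H* = 39.2.
From dN/dt = 0: 1.46(1 - N*/1000) = 0.0338·39.2, giving N* = 1000·(1 - 0.907) = 93.5.
From dH/dt = 0: 0.00723·93.5 - 0.0784 = 0.0448P*, so P* = 0.597/0.0448 = 13.3.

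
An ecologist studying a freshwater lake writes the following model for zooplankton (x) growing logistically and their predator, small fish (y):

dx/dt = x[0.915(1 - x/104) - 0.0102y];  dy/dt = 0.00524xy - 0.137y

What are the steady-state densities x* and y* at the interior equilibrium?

From dy/dt = 0 with y > 0: 0.00524x* = 0.137, so x* = 26.1.
Substitute into dx/dt = 0: 0.915(1 - 26.1/104) = 0.0102y*.
The bracket is 0.749, giving y* = 0.685/0.0102 = 67.2.

x* ≈ 26.1, y* ≈ 67.2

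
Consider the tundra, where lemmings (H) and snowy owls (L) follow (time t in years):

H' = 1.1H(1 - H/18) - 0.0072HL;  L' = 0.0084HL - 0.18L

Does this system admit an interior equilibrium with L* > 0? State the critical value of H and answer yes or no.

Threshold H = 21.4; K < 21.4, so no, the predator goes extinct.

The predator equation gives dL/dt > 0 only when H > 0.18/0.0084 = 21.4.
Without the predator, H → K = 18. Since 18 < 21.4, the predator cannot invade.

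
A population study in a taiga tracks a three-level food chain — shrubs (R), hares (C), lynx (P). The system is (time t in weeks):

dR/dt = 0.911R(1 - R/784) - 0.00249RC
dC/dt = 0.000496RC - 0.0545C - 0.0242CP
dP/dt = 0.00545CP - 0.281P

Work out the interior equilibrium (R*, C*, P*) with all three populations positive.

R* ≈ 674, C* ≈ 51.6, P* ≈ 11.6

From dP/dt = 0: 0.00545C* = 0.281, so C* = 51.6.
From dR/dt = 0: 0.911(1 - R*/784) = 0.00249·51.6, giving R* = 784·(1 - 0.141) = 674.
From dC/dt = 0: 0.000496·674 - 0.0545 = 0.0242P*, so P* = 0.28/0.0242 = 11.6.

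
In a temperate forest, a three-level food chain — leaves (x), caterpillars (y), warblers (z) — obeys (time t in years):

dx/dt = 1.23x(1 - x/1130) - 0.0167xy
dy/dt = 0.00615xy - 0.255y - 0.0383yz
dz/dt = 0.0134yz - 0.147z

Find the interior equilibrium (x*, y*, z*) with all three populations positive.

x* ≈ 962, y* ≈ 11, z* ≈ 148

From dz/dt = 0: 0.0134y* = 0.147, so y* = 11.
From dx/dt = 0: 1.23(1 - x*/1130) = 0.0167·11, giving x* = 1130·(1 - 0.149) = 962.
From dy/dt = 0: 0.00615·962 - 0.255 = 0.0383z*, so z* = 5.66/0.0383 = 148.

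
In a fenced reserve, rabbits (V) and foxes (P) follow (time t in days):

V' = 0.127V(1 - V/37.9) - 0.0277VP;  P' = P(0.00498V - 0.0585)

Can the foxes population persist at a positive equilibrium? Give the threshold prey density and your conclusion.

The predator equation gives dP/dt > 0 only when V > 0.0585/0.00498 = 11.7.
Without the predator, V → K = 37.9. Since 37.9 > 11.7, the predator can invade and persist.

Threshold V = 11.7; K > 11.7, so yes, the predator persists.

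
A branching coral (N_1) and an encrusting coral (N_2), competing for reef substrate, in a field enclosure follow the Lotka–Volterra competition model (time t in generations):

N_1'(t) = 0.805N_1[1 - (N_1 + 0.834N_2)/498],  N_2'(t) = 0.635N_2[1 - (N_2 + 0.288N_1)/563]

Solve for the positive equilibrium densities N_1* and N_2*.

N_1* ≈ 37.5, N_2* ≈ 552

Setting both brackets to zero gives the nullclines N_1 + 0.834N_2 = 498 and 0.288N_1 + N_2 = 563.
Substituting N_2 = 563 - 0.288N_1 into the first: N_1(1 - 0.834·0.288) = 498 - 0.834·563.
So N_1* = 28.5/0.76 = 37.5, and then N_2* = 563 - 0.288·37.5 = 552.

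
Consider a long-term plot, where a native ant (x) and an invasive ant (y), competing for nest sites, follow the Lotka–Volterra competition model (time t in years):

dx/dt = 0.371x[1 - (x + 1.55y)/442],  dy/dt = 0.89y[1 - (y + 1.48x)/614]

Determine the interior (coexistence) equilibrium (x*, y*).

x* ≈ 394, y* ≈ 31

Setting both brackets to zero gives the nullclines x + 1.55y = 442 and 1.48x + y = 614.
Substituting y = 614 - 1.48x into the first: x(1 - 1.55·1.48) = 442 - 1.55·614.
So x* = -510/-1.29 = 394, and then y* = 614 - 1.48·394 = 31.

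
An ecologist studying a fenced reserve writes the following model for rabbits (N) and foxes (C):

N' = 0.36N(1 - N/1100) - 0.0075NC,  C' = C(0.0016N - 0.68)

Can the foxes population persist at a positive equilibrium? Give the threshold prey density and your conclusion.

Threshold N = 425; K > 425, so yes, the predator persists.

The predator equation gives dC/dt > 0 only when N > 0.68/0.0016 = 425.
Without the predator, N → K = 1100. Since 1100 > 425, the predator can invade and persist.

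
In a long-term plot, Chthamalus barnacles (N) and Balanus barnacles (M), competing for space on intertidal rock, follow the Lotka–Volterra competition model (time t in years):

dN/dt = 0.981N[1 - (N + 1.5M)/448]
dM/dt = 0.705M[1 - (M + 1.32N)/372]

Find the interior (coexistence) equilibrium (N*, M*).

Setting both brackets to zero gives the nullclines N + 1.5M = 448 and 1.32N + M = 372.
Substituting M = 372 - 1.32N into the first: N(1 - 1.5·1.32) = 448 - 1.5·372.
So N* = -110/-0.98 = 112, and then M* = 372 - 1.32·112 = 224.

N* ≈ 112, M* ≈ 224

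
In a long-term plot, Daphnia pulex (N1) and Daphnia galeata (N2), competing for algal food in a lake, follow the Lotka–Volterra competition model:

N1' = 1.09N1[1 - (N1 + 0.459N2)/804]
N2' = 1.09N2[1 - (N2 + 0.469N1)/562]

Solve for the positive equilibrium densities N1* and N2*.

N1* ≈ 696, N2* ≈ 236

Setting both brackets to zero gives the nullclines N1 + 0.459N2 = 804 and 0.469N1 + N2 = 562.
Substituting N2 = 562 - 0.469N1 into the first: N1(1 - 0.459·0.469) = 804 - 0.459·562.
So N1* = 546/0.785 = 696, and then N2* = 562 - 0.469·696 = 236.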